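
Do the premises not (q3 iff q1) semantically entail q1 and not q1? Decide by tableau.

Initial set: {T not (q3 iff q1); F (q1 and not q1)}.
T not (q3 iff q1): β-rule — branch into T q3, F q1  //  F q3, T q1.
  branch 1 (add T q3, F q1):
    F (q1 and not q1): β-rule — branch into F q1  //  F not q1.
      branch 1.1 (add F q1):
        ○ open, literals {q1=0, q3=1}.
      branch 1.2 (add F not q1):
        × closes — contains both q1 and not q1.
  branch 2 (add F q3, T q1):
    F (q1 and not q1): β-rule — branch into F q1  //  F not q1.
      branch 2.1 (add F q1):
        × closes — contains both q1 and not q1.
      branch 2.2 (add F not q1):
        ○ open, literals {q1=1, q3=0}.
2 branches closed, 2 open.
An open branch gives a countermodel: q1=0, q3=1 (unmentioned atoms arbitrary); the premises hold there but the conclusion fails.

No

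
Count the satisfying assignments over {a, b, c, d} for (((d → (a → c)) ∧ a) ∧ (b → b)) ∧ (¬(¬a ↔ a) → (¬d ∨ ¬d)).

4

Initial set: {((((d → (a → c)) ∧ a) ∧ (b → b)) ∧ (¬(¬a ↔ a) → (¬d ∨ ¬d)))}.
((((d → (a → c)) ∧ a) ∧ (b → b)) ∧ (¬(¬a ↔ a) → (¬d ∨ ¬d))): α-rule — add (((d → (a → c)) ∧ a) ∧ (b → b)), (¬(¬a ↔ a) → (¬d ∨ ¬d)).
(((d → (a → c)) ∧ a) ∧ (b → b)): α-rule — add ((d → (a → c)) ∧ a), (b → b).
((d → (a → c)) ∧ a): α-rule — add (d → (a → c)), a.
(¬(¬a ↔ a) → (¬d ∨ ¬d)): β-rule — branch into ¬¬(¬a ↔ a)  //  (¬d ∨ ¬d).
  branch 1 (add ¬¬(¬a ↔ a)):
    (b → b): β-rule — branch into ¬b  //  b.
      branch 1.1 (add ¬b):
        (d → (a → c)): β-rule — branch into ¬d  //  (a → c).
          branch 1.1.1 (add ¬d):
            ¬¬(¬a ↔ a): β-rule — branch into ¬a, a  //  ¬¬a, ¬a.
              branch 1.1.1.1 (add ¬a, a):
                × closes — contains both a and ¬a.
              branch 1.1.1.2 (add ¬¬a, ¬a):
                × closes — contains both a and ¬a.
          branch 1.1.2 (add (a → c)):
            ¬¬(¬a ↔ a): β-rule — branch into ¬a, a  //  ¬¬a, ¬a.
              branch 1.1.2.1 (add ¬a, a):
                × closes — contains both a and ¬a.
              branch 1.1.2.2 (add ¬¬a, ¬a):
                × closes — contains both a and ¬a.
      branch 1.2 (add b):
        (d → (a → c)): β-rule — branch into ¬d  //  (a → c).
          branch 1.2.1 (add ¬d):
            ¬¬(¬a ↔ a): β-rule — branch into ¬a, a  //  ¬¬a, ¬a.
              branch 1.2.1.1 (add ¬a, a):
                × closes — contains both a and ¬a.
              branch 1.2.1.2 (add ¬¬a, ¬a):
                × closes — contains both a and ¬a.
          branch 1.2.2 (add (a → c)):
            ¬¬(¬a ↔ a): β-rule — branch into ¬a, a  //  ¬¬a, ¬a.
              branch 1.2.2.1 (add ¬a, a):
                × closes — contains both a and ¬a.
              branch 1.2.2.2 (add ¬¬a, ¬a):
                × closes — contains both a and ¬a.
  branch 2 (add (¬d ∨ ¬d)):
    (b → b): β-rule — branch into ¬b  //  b.
      branch 2.1 (add ¬b):
        (d → (a → c)): β-rule — branch into ¬d  //  (a → c).
          branch 2.1.1 (add ¬d):
            (¬d ∨ ¬d): β-rule — branch into ¬d  //  ¬d.
              branch 2.1.1.1 (add ¬d):
                ○ open, literals {a=1, b=0, d=0}.
              branch 2.1.1.2 (add ¬d):
                ○ open, literals {a=1, b=0, d=0}.
          branch 2.1.2 (add (a → c)):
            (¬d ∨ ¬d): β-rule — branch into ¬d  //  ¬d.
              branch 2.1.2.1 (add ¬d):
                (a → c): β-rule — branch into ¬a  //  c.
                  branch 2.1.2.1.1 (add ¬a):
                    × closes — contains both a and ¬a.
                  branch 2.1.2.1.2 (add c):
                    ○ open, literals {a=1, b=0, c=1, d=0}.
              branch 2.1.2.2 (add ¬d):
                (a → c): β-rule — branch into ¬a  //  c.
                  branch 2.1.2.2.1 (add ¬a):
                    × closes — contains both a and ¬a.
                  branch 2.1.2.2.2 (add c):
                    ○ open, literals {a=1, b=0, c=1, d=0}.
      branch 2.2 (add b):
        (d → (a → c)): β-rule — branch into ¬d  //  (a → c).
          branch 2.2.1 (add ¬d):
            (¬d ∨ ¬d): β-rule — branch into ¬d  //  ¬d.
              branch 2.2.1.1 (add ¬d):
                ○ open, literals {a=1, b=1, d=0}.
              branch 2.2.1.2 (add ¬d):
                ○ open, literals {a=1, b=1, d=0}.
          branch 2.2.2 (add (a → c)):
            (¬d ∨ ¬d): β-rule — branch into ¬d  //  ¬d.
              branch 2.2.2.1 (add ¬d):
                (a → c): β-rule — branch into ¬a  //  c.
                  branch 2.2.2.1.1 (add ¬a):
                    × closes — contains both a and ¬a.
                  branch 2.2.2.1.2 (add c):
                    ○ open, literals {a=1, b=1, c=1, d=0}.
              branch 2.2.2.2 (add ¬d):
                (a → c): β-rule — branch into ¬a  //  c.
                  branch 2.2.2.2.1 (add ¬a):
                    × closes — contains both a and ¬a.
                  branch 2.2.2.2.2 (add c):
                    ○ open, literals {a=1, b=1, c=1, d=0}.
12 branches closed, 8 open.
Each open branch fixes some atoms; the unmentioned ones are free. Counting distinct full assignments: branch {a=1, b=0, d=0} (c) contributes 2 new; branch {a=1, b=0, d=0} (c) contributes 0 new; branch {a=1, b=0, c=1, d=0} (none free) contributes 0 new; branch {a=1, b=0, c=1, d=0} (none free) contributes 0 new; branch {a=1, b=1, d=0} (c) contributes 2 new; branch {a=1, b=1, d=0} (c) contributes 0 new; branch {a=1, b=1, c=1, d=0} (none free) contributes 0 new; branch {a=1, b=1, c=1, d=0} (none free) contributes 0 new. Total: 4.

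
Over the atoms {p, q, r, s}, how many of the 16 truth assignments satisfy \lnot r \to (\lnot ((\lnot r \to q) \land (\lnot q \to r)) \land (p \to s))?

Initial set: {T (\lnot r \to (\lnot ((\lnot r \to q) \land (\lnot q \to r)) \land (p \to s)))}.
T (\lnot r \to (\lnot ((\lnot r \to q) \land (\lnot q \to r)) \land (p \to s))): β-rule — branch into F \lnot r  //  T (\lnot ((\lnot r \to q) \land (\lnot q \to r)) \land (p \to s)).
  branch 1 (add F \lnot r):
    ○ open, literals {r=true}.
  branch 2 (add T (\lnot ((\lnot r \to q) \land (\lnot q \to r)) \land (p \to s))):
    T (\lnot ((\lnot r \to q) \land (\lnot q \to r)) \land (p \to s)): α-rule — add T \lnot ((\lnot r \to q) \land (\lnot q \to r)), T (p \to s).
    T \lnot ((\lnot r \to q) \land (\lnot q \to r)): β-rule — branch into F (\lnot r \to q)  //  F (\lnot q \to r).
      branch 2.1 (add F (\lnot r \to q)):
        F (\lnot r \to q): α-rule — add T \lnot r, F q.
        T (p \to s): β-rule — branch into F p  //  T s.
          branch 2.1.1 (add F p):
            ○ open, literals {p=false, q=false, r=false}.
          branch 2.1.2 (add T s):
            ○ open, literals {q=false, r=false, s=true}.
      branch 2.2 (add F (\lnot q \to r)):
        F (\lnot q \to r): α-rule — add T \lnot q, F r.
        T (p \to s): β-rule — branch into F p  //  T s.
          branch 2.2.1 (add F p):
            ○ open, literals {p=false, q=false, r=false}.
          branch 2.2.2 (add T s):
            ○ open, literals {q=false, r=false, s=true}.
0 branches closed, 5 open.
Each open branch fixes some atoms; the unmentioned ones are free. Counting distinct full assignments: branch {r=true} (p, q, s) contributes 8 new; branch {p=false, q=false, r=false} (s) contributes 2 new; branch {q=false, r=false, s=true} (p) contributes 1 new; branch {p=false, q=false, r=false} (s) contributes 0 new; branch {q=false, r=false, s=true} (p) contributes 0 new. Total: 11.

11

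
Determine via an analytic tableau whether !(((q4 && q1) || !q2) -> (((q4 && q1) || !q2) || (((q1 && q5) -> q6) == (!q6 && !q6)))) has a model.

Initial set: {!(((q4 && q1) || !q2) -> (((q4 && q1) || !q2) || (((q1 && q5) -> q6) == (!q6 && !q6))))}.
!(((q4 && q1) || !q2) -> (((q4 && q1) || !q2) || (((q1 && q5) -> q6) == (!q6 && !q6)))): α-rule — add ((q4 && q1) || !q2), !(((q4 && q1) || !q2) || (((q1 && q5) -> q6) == (!q6 && !q6))).
!(((q4 && q1) || !q2) || (((q1 && q5) -> q6) == (!q6 && !q6))): α-rule — add !((q4 && q1) || !q2), !(((q1 && q5) -> q6) == (!q6 && !q6)).
!((q4 && q1) || !q2): α-rule — add !(q4 && q1), !!q2.
((q4 && q1) || !q2): β-rule — branch into (q4 && q1)  //  !q2.
  branch 1 (add (q4 && q1)):
    (q4 && q1): α-rule — add q4, q1.
    !(((q1 && q5) -> q6) == (!q6 && !q6)): β-rule — branch into ((q1 && q5) -> q6), !(!q6 && !q6)  //  !((q1 && q5) -> q6), (!q6 && !q6).
      branch 1.1 (add ((q1 && q5) -> q6), !(!q6 && !q6)):
        !(q4 && q1): β-rule — branch into !q4  //  !q1.
          branch 1.1.1 (add !q4):
            × closes — contains both q4 and !q4.
          branch 1.1.2 (add !q1):
            × closes — contains both q1 and !q1.
      branch 1.2 (add !((q1 && q5) -> q6), (!q6 && !q6)):
        !((q1 && q5) -> q6): α-rule — add (q1 && q5), !q6.
        (!q6 && !q6): α-rule — add !q6, !q6.
        (q1 && q5): α-rule — add q1, q5.
        !(q4 && q1): β-rule — branch into !q4  //  !q1.
          branch 1.2.1 (add !q4):
            × closes — contains both q4 and !q4.
          branch 1.2.2 (add !q1):
            × closes — contains both q1 and !q1.
  branch 2 (add !q2):
    × closes — contains both q2 and !q2.
All 5 branches close.
Every branch closed; the formula is unsatisfiable.

Unsatisfiable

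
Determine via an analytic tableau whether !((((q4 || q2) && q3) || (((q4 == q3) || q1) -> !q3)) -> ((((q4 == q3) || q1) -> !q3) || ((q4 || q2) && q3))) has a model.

Initial set: {!((((q4 || q2) && q3) || (((q4 == q3) || q1) -> !q3)) -> ((((q4 == q3) || q1) -> !q3) || ((q4 || q2) && q3)))}.
!((((q4 || q2) && q3) || (((q4 == q3) || q1) -> !q3)) -> ((((q4 == q3) || q1) -> !q3) || ((q4 || q2) && q3))): α-rule — add (((q4 || q2) && q3) || (((q4 == q3) || q1) -> !q3)), !((((q4 == q3) || q1) -> !q3) || ((q4 || q2) && q3)).
!((((q4 == q3) || q1) -> !q3) || ((q4 || q2) && q3)): α-rule — add !(((q4 == q3) || q1) -> !q3), !((q4 || q2) && q3).
!(((q4 == q3) || q1) -> !q3): α-rule — add ((q4 == q3) || q1), !!q3.
(((q4 || q2) && q3) || (((q4 == q3) || q1) -> !q3)): β-rule — branch into ((q4 || q2) && q3)  //  (((q4 == q3) || q1) -> !q3).
  branch 1 (add ((q4 || q2) && q3)):
    ((q4 || q2) && q3): α-rule — add (q4 || q2), q3.
    !((q4 || q2) && q3): β-rule — branch into !(q4 || q2)  //  !q3.
      branch 1.1 (add !(q4 || q2)):
        !(q4 || q2): α-rule — add !q4, !q2.
        ((q4 == q3) || q1): β-rule — branch into (q4 == q3)  //  q1.
          branch 1.1.1 (add (q4 == q3)):
            (q4 || q2): β-rule — branch into q4  //  q2.
              branch 1.1.1.1 (add q4):
                × closes — contains both q4 and !q4.
              branch 1.1.1.2 (add q2):
                × closes — contains both q2 and !q2.
          branch 1.1.2 (add q1):
            (q4 || q2): β-rule — branch into q4  //  q2.
              branch 1.1.2.1 (add q4):
                × closes — contains both q4 and !q4.
              branch 1.1.2.2 (add q2):
                × closes — contains both q2 and !q2.
      branch 1.2 (add !q3):
        × closes — contains both q3 and !q3.
  branch 2 (add (((q4 == q3) || q1) -> !q3)):
    !((q4 || q2) && q3): β-rule — branch into !(q4 || q2)  //  !q3.
      branch 2.1 (add !(q4 || q2)):
        !(q4 || q2): α-rule — add !q4, !q2.
        ((q4 == q3) || q1): β-rule — branch into (q4 == q3)  //  q1.
          branch 2.1.1 (add (q4 == q3)):
            (((q4 == q3) || q1) -> !q3): β-rule — branch into !((q4 == q3) || q1)  //  !q3.
              branch 2.1.1.1 (add !((q4 == q3) || q1)):
                !((q4 == q3) || q1): α-rule — add !(q4 == q3), !q1.
                (q4 == q3): β-rule — branch into q4, q3  //  !q4, !q3.
                  branch 2.1.1.1.1 (add q4, q3):
                    × closes — contains both q4 and !q4.
                  branch 2.1.1.1.2 (add !q4, !q3):
                    × closes — contains both q3 and !q3.
              branch 2.1.1.2 (add !q3):
                × closes — contains both q3 and !q3.
          branch 2.1.2 (add q1):
            (((q4 == q3) || q1) -> !q3): β-rule — branch into !((q4 == q3) || q1)  //  !q3.
              branch 2.1.2.1 (add !((q4 == q3) || q1)):
                !((q4 == q3) || q1): α-rule — add !(q4 == q3), !q1.
                × closes — contains both q1 and !q1.
              branch 2.1.2.2 (add !q3):
                × closes — contains both q3 and !q3.
      branch 2.2 (add !q3):
        × closes — contains both q3 and !q3.
All 11 branches close.
Every branch closed; the formula is unsatisfiable.

Unsatisfiable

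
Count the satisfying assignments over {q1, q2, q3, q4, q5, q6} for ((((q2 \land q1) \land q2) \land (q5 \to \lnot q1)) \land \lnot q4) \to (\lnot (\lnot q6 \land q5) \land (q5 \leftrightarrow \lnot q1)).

64

Initial set: {(((((q2 \land q1) \land q2) \land (q5 \to \lnot q1)) \land \lnot q4) \to (\lnot (\lnot q6 \land q5) \land (q5 \leftrightarrow \lnot q1)))}.
(((((q2 \land q1) \land q2) \land (q5 \to \lnot q1)) \land \lnot q4) \to (\lnot (\lnot q6 \land q5) \land (q5 \leftrightarrow \lnot q1))): β-rule — branch into \lnot ((((q2 \land q1) \land q2) \land (q5 \to \lnot q1)) \land \lnot q4)  //  (\lnot (\lnot q6 \land q5) \land (q5 \leftrightarrow \lnot q1)).
  branch 1 (add \lnot ((((q2 \land q1) \land q2) \land (q5 \to \lnot q1)) \land \lnot q4)):
    \lnot ((((q2 \land q1) \land q2) \land (q5 \to \lnot q1)) \land \lnot q4): β-rule — branch into \lnot (((q2 \land q1) \land q2) \land (q5 \to \lnot q1))  //  \lnot \lnot q4.
      branch 1.1 (add \lnot (((q2 \land q1) \land q2) \land (q5 \to \lnot q1))):
        \lnot (((q2 \land q1) \land q2) \land (q5 \to \lnot q1)): β-rule — branch into \lnot ((q2 \land q1) \land q2)  //  \lnot (q5 \to \lnot q1).
          branch 1.1.1 (add \lnot ((q2 \land q1) \land q2)):
            \lnot ((q2 \land q1) \land q2): β-rule — branch into \lnot (q2 \land q1)  //  \lnot q2.
              branch 1.1.1.1 (add \lnot (q2 \land q1)):
                \lnot (q2 \land q1): β-rule — branch into \lnot q2  //  \lnot q1.
                  branch 1.1.1.1.1 (add \lnot q2):
                    ○ open, literals {q2=0}.
                  branch 1.1.1.1.2 (add \lnot q1):
                    ○ open, literals {q1=0}.
              branch 1.1.1.2 (add \lnot q2):
                ○ open, literals {q2=0}.
          branch 1.1.2 (add \lnot (q5 \to \lnot q1)):
            \lnot (q5 \to \lnot q1): α-rule — add q5, \lnot \lnot q1.
            ○ open, literals {q1=1, q5=1}.
      branch 1.2 (add \lnot \lnot q4):
        ○ open, literals {q4=1}.
  branch 2 (add (\lnot (\lnot q6 \land q5) \land (q5 \leftrightarrow \lnot q1))):
    (\lnot (\lnot q6 \land q5) \land (q5 \leftrightarrow \lnot q1)): α-rule — add \lnot (\lnot q6 \land q5), (q5 \leftrightarrow \lnot q1).
    \lnot (\lnot q6 \land q5): β-rule — branch into \lnot \lnot q6  //  \lnot q5.
      branch 2.1 (add \lnot \lnot q6):
        (q5 \leftrightarrow \lnot q1): β-rule — branch into q5, \lnot q1  //  \lnot q5, \lnot \lnot q1.
          branch 2.1.1 (add q5, \lnot q1):
            ○ open, literals {q1=0, q5=1, q6=1}.
          branch 2.1.2 (add \lnot q5, \lnot \lnot q1):
            ○ open, literals {q1=1, q5=0, q6=1}.
      branch 2.2 (add \lnot q5):
        (q5 \leftrightarrow \lnot q1): β-rule — branch into q5, \lnot q1  //  \lnot q5, \lnot \lnot q1.
          branch 2.2.1 (add q5, \lnot q1):
            × closes — contains both q5 and \lnot q5.
          branch 2.2.2 (add \lnot q5, \lnot \lnot q1):
            ○ open, literals {q1=1, q5=0}.
1 branch closed, 8 open.
Each open branch fixes some atoms; the unmentioned ones are free. Counting distinct full assignments: branch {q2=0} (q1, q3, q4, q5, q6) contributes 32 new; branch {q1=0} (q2, q3, q4, q5, q6) contributes 16 new; branch {q2=0} (q1, q3, q4, q5, q6) contributes 0 new; branch {q1=1, q5=1} (q2, q3, q4, q6) contributes 8 new; branch {q4=1} (q1, q2, q3, q5, q6) contributes 4 new; branch {q1=0, q5=1, q6=1} (q2, q3, q4) contributes 0 new; branch {q1=1, q5=0, q6=1} (q2, q3, q4) contributes 2 new; branch {q1=1, q5=0} (q2, q3, q4, q6) contributes 2 new. Total: 64.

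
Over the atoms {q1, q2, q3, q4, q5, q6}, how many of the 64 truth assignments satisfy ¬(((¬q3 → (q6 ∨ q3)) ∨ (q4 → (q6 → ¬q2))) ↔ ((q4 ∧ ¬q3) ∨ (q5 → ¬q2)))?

12

Initial set: {¬(((¬q3 → (q6 ∨ q3)) ∨ (q4 → (q6 → ¬q2))) ↔ ((q4 ∧ ¬q3) ∨ (q5 → ¬q2)))}.
¬(((¬q3 → (q6 ∨ q3)) ∨ (q4 → (q6 → ¬q2))) ↔ ((q4 ∧ ¬q3) ∨ (q5 → ¬q2))): β-rule — branch into ((¬q3 → (q6 ∨ q3)) ∨ (q4 → (q6 → ¬q2))), ¬((q4 ∧ ¬q3) ∨ (q5 → ¬q2))  //  ¬((¬q3 → (q6 ∨ q3)) ∨ (q4 → (q6 → ¬q2))), ((q4 ∧ ¬q3) ∨ (q5 → ¬q2)).
  branch 1 (add ((¬q3 → (q6 ∨ q3)) ∨ (q4 → (q6 → ¬q2))), ¬((q4 ∧ ¬q3) ∨ (q5 → ¬q2))):
    ¬((q4 ∧ ¬q3) ∨ (q5 → ¬q2)): α-rule — add ¬(q4 ∧ ¬q3), ¬(q5 → ¬q2).
    ¬(q5 → ¬q2): α-rule — add q5, ¬¬q2.
    ((¬q3 → (q6 ∨ q3)) ∨ (q4 → (q6 → ¬q2))): β-rule — branch into (¬q3 → (q6 ∨ q3))  //  (q4 → (q6 → ¬q2)).
      branch 1.1 (add (¬q3 → (q6 ∨ q3))):
        ¬(q4 ∧ ¬q3): β-rule — branch into ¬q4  //  ¬¬q3.
          branch 1.1.1 (add ¬q4):
            (¬q3 → (q6 ∨ q3)): β-rule — branch into ¬¬q3  //  (q6 ∨ q3).
              branch 1.1.1.1 (add ¬¬q3):
                ○ open, literals {q2=true, q3=true, q4=false, q5=true}.
              branch 1.1.1.2 (add (q6 ∨ q3)):
                (q6 ∨ q3): β-rule — branch into q6  //  q3.
                  branch 1.1.1.2.1 (add q6):
                    ○ open, literals {q2=true, q4=false, q5=true, q6=true}.
                  branch 1.1.1.2.2 (add q3):
                    ○ open, literals {q2=true, q3=true, q4=false, q5=true}.
          branch 1.1.2 (add ¬¬q3):
            (¬q3 → (q6 ∨ q3)): β-rule — branch into ¬¬q3  //  (q6 ∨ q3).
              branch 1.1.2.1 (add ¬¬q3):
                ○ open, literals {q2=true, q3=true, q5=true}.
              branch 1.1.2.2 (add (q6 ∨ q3)):
                (q6 ∨ q3): β-rule — branch into q6  //  q3.
                  branch 1.1.2.2.1 (add q6):
                    ○ open, literals {q2=true, q3=true, q5=true, q6=true}.
                  branch 1.1.2.2.2 (add q3):
                    ○ open, literals {q2=true, q3=true, q5=true}.
      branch 1.2 (add (q4 → (q6 → ¬q2))):
        ¬(q4 ∧ ¬q3): β-rule — branch into ¬q4  //  ¬¬q3.
          branch 1.2.1 (add ¬q4):
            (q4 → (q6 → ¬q2)): β-rule — branch into ¬q4  //  (q6 → ¬q2).
              branch 1.2.1.1 (add ¬q4):
                ○ open, literals {q2=true, q4=false, q5=true}.
              branch 1.2.1.2 (add (q6 → ¬q2)):
                (q6 → ¬q2): β-rule — branch into ¬q6  //  ¬q2.
                  branch 1.2.1.2.1 (add ¬q6):
                    ○ open, literals {q2=true, q4=false, q5=true, q6=false}.
                  branch 1.2.1.2.2 (add ¬q2):
                    × closes — contains both q2 and ¬q2.
          branch 1.2.2 (add ¬¬q3):
            (q4 → (q6 → ¬q2)): β-rule — branch into ¬q4  //  (q6 → ¬q2).
              branch 1.2.2.1 (add ¬q4):
                ○ open, literals {q2=true, q3=true, q4=false, q5=true}.
              branch 1.2.2.2 (add (q6 → ¬q2)):
                (q6 → ¬q2): β-rule — branch into ¬q6  //  ¬q2.
                  branch 1.2.2.2.1 (add ¬q6):
                    ○ open, literals {q2=true, q3=true, q5=true, q6=false}.
                  branch 1.2.2.2.2 (add ¬q2):
                    × closes — contains both q2 and ¬q2.
  branch 2 (add ¬((¬q3 → (q6 ∨ q3)) ∨ (q4 → (q6 → ¬q2))), ((q4 ∧ ¬q3) ∨ (q5 → ¬q2))):
    ¬((¬q3 → (q6 ∨ q3)) ∨ (q4 → (q6 → ¬q2))): α-rule — add ¬(¬q3 → (q6 ∨ q3)), ¬(q4 → (q6 → ¬q2)).
    ¬(¬q3 → (q6 ∨ q3)): α-rule — add ¬q3, ¬(q6 ∨ q3).
    ¬(q4 → (q6 → ¬q2)): α-rule — add q4, ¬(q6 → ¬q2).
    ¬(q6 ∨ q3): α-rule — add ¬q6, ¬q3.
    ¬(q6 → ¬q2): α-rule — add q6, ¬¬q2.
    × closes — contains both q6 and ¬q6.
3 branches closed, 10 open.
Each open branch fixes some atoms; the unmentioned ones are free. Counting distinct full assignments: branch {q2=true, q3=true, q4=false, q5=true} (q1, q6) contributes 4 new; branch {q2=true, q4=false, q5=true, q6=true} (q1, q3) contributes 2 new; branch {q2=true, q3=true, q4=false, q5=true} (q1, q6) contributes 0 new; branch {q2=true, q3=true, q5=true} (q1, q4, q6) contributes 4 new; branch {q2=true, q3=true, q5=true, q6=true} (q1, q4) contributes 0 new; branch {q2=true, q3=true, q5=true} (q1, q4, q6) contributes 0 new; branch {q2=true, q4=false, q5=true} (q1, q3, q6) contributes 2 new; branch {q2=true, q4=false, q5=true, q6=false} (q1, q3) contributes 0 new; branch {q2=true, q3=true, q4=false, q5=true} (q1, q6) contributes 0 new; branch {q2=true, q3=true, q5=true, q6=false} (q1, q4) contributes 0 new. Total: 12.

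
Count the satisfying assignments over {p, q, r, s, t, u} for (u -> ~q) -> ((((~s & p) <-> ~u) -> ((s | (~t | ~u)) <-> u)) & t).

34

Initial set: {T ((u -> ~q) -> ((((~s & p) <-> ~u) -> ((s | (~t | ~u)) <-> u)) & t))}.
T ((u -> ~q) -> ((((~s & p) <-> ~u) -> ((s | (~t | ~u)) <-> u)) & t)): β-rule — branch into F (u -> ~q)  //  T ((((~s & p) <-> ~u) -> ((s | (~t | ~u)) <-> u)) & t).
  branch 1 (add F (u -> ~q)):
    F (u -> ~q): α-rule — add T u, F ~q.
    ○ open, literals {q=T, u=T}.
  branch 2 (add T ((((~s & p) <-> ~u) -> ((s | (~t | ~u)) <-> u)) & t)):
    T ((((~s & p) <-> ~u) -> ((s | (~t | ~u)) <-> u)) & t): α-rule — add T (((~s & p) <-> ~u) -> ((s | (~t | ~u)) <-> u)), T t.
    T (((~s & p) <-> ~u) -> ((s | (~t | ~u)) <-> u)): β-rule — branch into F ((~s & p) <-> ~u)  //  T ((s | (~t | ~u)) <-> u).
      branch 2.1 (add F ((~s & p) <-> ~u)):
        F ((~s & p) <-> ~u): β-rule — branch into T (~s & p), F ~u  //  F (~s & p), T ~u.
          branch 2.1.1 (add T (~s & p), F ~u):
            T (~s & p): α-rule — add T ~s, T p.
            ○ open, literals {p=T, s=F, t=T, u=T}.
          branch 2.1.2 (add F (~s & p), T ~u):
            F (~s & p): β-rule — branch into F ~s  //  F p.
              branch 2.1.2.1 (add F ~s):
                ○ open, literals {s=T, t=T, u=F}.
              branch 2.1.2.2 (add F p):
                ○ open, literals {p=F, t=T, u=F}.
      branch 2.2 (add T ((s | (~t | ~u)) <-> u)):
        T ((s | (~t | ~u)) <-> u): β-rule — branch into T (s | (~t | ~u)), T u  //  F (s | (~t | ~u)), F u.
          branch 2.2.1 (add T (s | (~t | ~u)), T u):
            T (s | (~t | ~u)): β-rule — branch into T s  //  T (~t | ~u).
              branch 2.2.1.1 (add T s):
                ○ open, literals {s=T, t=T, u=T}.
              branch 2.2.1.2 (add T (~t | ~u)):
                T (~t | ~u): β-rule — branch into T ~t  //  T ~u.
                  branch 2.2.1.2.1 (add T ~t):
                    × closes — contains both t and ~t.
                  branch 2.2.1.2.2 (add T ~u):
                    × closes — contains both u and ~u.
          branch 2.2.2 (add F (s | (~t | ~u)), F u):
            F (s | (~t | ~u)): α-rule — add F s, F (~t | ~u).
            F (~t | ~u): α-rule — add F ~t, F ~u.
            × closes — contains both u and ~u.
3 branches closed, 5 open.
Each open branch fixes some atoms; the unmentioned ones are free. Counting distinct full assignments: branch {q=T, u=T} (p, r, s, t) contributes 16 new; branch {p=T, s=F, t=T, u=T} (q, r) contributes 2 new; branch {s=T, t=T, u=F} (p, q, r) contributes 8 new; branch {p=F, t=T, u=F} (q, r, s) contributes 4 new; branch {s=T, t=T, u=T} (p, q, r) contributes 4 new. Total: 34.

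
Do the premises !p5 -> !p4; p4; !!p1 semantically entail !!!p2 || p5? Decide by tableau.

Initial set: {(!p5 -> !p4); p4; !!p1; !(!!!p2 || p5)}.
!!p1: drop double negation, giving p1.
!(!!!p2 || p5): α-rule — add !!!!p2, !p5.
!!!!p2: drop double negation, giving !!p2.
(!p5 -> !p4): β-rule — branch into !!p5  //  !p4.
  branch 1 (add !!p5):
    × closes — contains both p5 and !p5.
  branch 2 (add !p4):
    × closes — contains both p4 and !p4.
All 2 branches close.
Every branch closed, so the premises entail the conclusion.

Yes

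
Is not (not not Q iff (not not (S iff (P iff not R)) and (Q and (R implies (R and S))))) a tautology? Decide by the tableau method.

Assume the negation and expand:
Initial set: {F not (not not Q iff (not not (S iff (P iff not R)) and (Q and (R implies (R and S)))))}.
F not (not not Q iff (not not (S iff (P iff not R)) and (Q and (R implies (R and S))))): β-rule — branch into T not not Q, T (not not (S iff (P iff not R)) and (Q and (R implies (R and S))))  //  F not not Q, F (not not (S iff (P iff not R)) and (Q and (R implies (R and S)))).
  branch 1 (add T not not Q, T (not not (S iff (P iff not R)) and (Q and (R implies (R and S))))):
    T not not Q: drop double negation, giving T Q.
    T (not not (S iff (P iff not R)) and (Q and (R implies (R and S)))): α-rule — add T not not (S iff (P iff not R)), T (Q and (R implies (R and S))).
    T not not (S iff (P iff not R)): drop double negation, giving T (S iff (P iff not R)).
    T (Q and (R implies (R and S))): α-rule — add T Q, T (R implies (R and S)).
    T (S iff (P iff not R)): β-rule — branch into T S, T (P iff not R)  //  F S, F (P iff not R).
      branch 1.1 (add T S, T (P iff not R)):
        T (R implies (R and S)): β-rule — branch into F R  //  T (R and S).
          branch 1.1.1 (add F R):
            T (P iff not R): β-rule — branch into T P, T not R  //  F P, F not R.
              branch 1.1.1.1 (add T P, T not R):
                ○ open, literals {P=T, Q=T, R=F, S=T}.
              branch 1.1.1.2 (add F P, F not R):
                × closes — contains both R and not R.
          branch 1.1.2 (add T (R and S)):
            T (R and S): α-rule — add T R, T S.
            T (P iff not R): β-rule — branch into T P, T not R  //  F P, F not R.
              branch 1.1.2.1 (add T P, T not R):
                × closes — contains both R and not R.
              branch 1.1.2.2 (add F P, F not R):
                ○ open, literals {P=F, Q=T, R=T, S=T}.
      branch 1.2 (add F S, F (P iff not R)):
        T (R implies (R and S)): β-rule — branch into F R  //  T (R and S).
          branch 1.2.1 (add F R):
            F (P iff not R): β-rule — branch into T P, F not R  //  F P, T not R.
              branch 1.2.1.1 (add T P, F not R):
                × closes — contains both R and not R.
              branch 1.2.1.2 (add F P, T not R):
                ○ open, literals {P=F, Q=T, R=F, S=F}.
          branch 1.2.2 (add T (R and S)):
            T (R and S): α-rule — add T R, T S.
            × closes — contains both S and not S.
  branch 2 (add F not not Q, F (not not (S iff (P iff not R)) and (Q and (R implies (R and S))))):
    F not not Q: drop double negation, giving F Q.
    F (not not (S iff (P iff not R)) and (Q and (R implies (R and S)))): β-rule — branch into F not not (S iff (P iff not R))  //  F (Q and (R implies (R and S))).
      branch 2.1 (add F not not (S iff (P iff not R))):
        F not not (S iff (P iff not R)): drop double negation, giving F (S iff (P iff not R)).
        F (S iff (P iff not R)): β-rule — branch into T S, F (P iff not R)  //  F S, T (P iff not R).
          branch 2.1.1 (add T S, F (P iff not R)):
            F (P iff not R): β-rule — branch into T P, F not R  //  F P, T not R.
              branch 2.1.1.1 (add T P, F not R):
                ○ open, literals {P=T, Q=F, R=T, S=T}.
              branch 2.1.1.2 (add F P, T not R):
                ○ open, literals {P=F, Q=F, R=F, S=T}.
          branch 2.1.2 (add F S, T (P iff not R)):
            T (P iff not R): β-rule — branch into T P, T not R  //  F P, F not R.
              branch 2.1.2.1 (add T P, T not R):
                ○ open, literals {P=T, Q=F, R=F, S=F}.
              branch 2.1.2.2 (add F P, F not R):
                ○ open, literals {P=F, Q=F, R=T, S=F}.
      branch 2.2 (add F (Q and (R implies (R and S)))):
        F (Q and (R implies (R and S))): β-rule — branch into F Q  //  F (R implies (R and S)).
          branch 2.2.1 (add F Q):
            ○ open, literals {Q=F}.
          branch 2.2.2 (add F (R implies (R and S))):
            F (R implies (R and S)): α-rule — add T R, F (R and S).
            F (R and S): β-rule — branch into F R  //  F S.
              branch 2.2.2.1 (add F R):
                × closes — contains both R and not R.
              branch 2.2.2.2 (add F S):
                ○ open, literals {Q=F, R=T, S=F}.
5 branches closed, 9 open.
An open branch gives a countermodel: P=T, Q=T, R=F, S=T (unmentioned atoms arbitrary); under it the original formula is false.

Not valid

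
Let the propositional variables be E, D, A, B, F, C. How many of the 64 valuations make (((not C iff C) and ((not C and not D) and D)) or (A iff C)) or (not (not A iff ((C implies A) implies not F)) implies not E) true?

60

Initial set: {((((not C iff C) and ((not C and not D) and D)) or (A iff C)) or (not (not A iff ((C implies A) implies not F)) implies not E))}.
((((not C iff C) and ((not C and not D) and D)) or (A iff C)) or (not (not A iff ((C implies A) implies not F)) implies not E)): β-rule — branch into (((not C iff C) and ((not C and not D) and D)) or (A iff C))  //  (not (not A iff ((C implies A) implies not F)) implies not E).
  branch 1 (add (((not C iff C) and ((not C and not D) and D)) or (A iff C))):
    (((not C iff C) and ((not C and not D) and D)) or (A iff C)): β-rule — branch into ((not C iff C) and ((not C and not D) and D))  //  (A iff C).
      branch 1.1 (add ((not C iff C) and ((not C and not D) and D))):
        ((not C iff C) and ((not C and not D) and D)): α-rule — add (not C iff C), ((not C and not D) and D).
        ((not C and not D) and D): α-rule — add (not C and not D), D.
        (not C and not D): α-rule — add not C, not D.
        × closes — contains both D and not D.
      branch 1.2 (add (A iff C)):
        (A iff C): β-rule — branch into A, C  //  not A, not C.
          branch 1.2.1 (add A, C):
            ○ open, literals {A=true, C=true}.
          branch 1.2.2 (add not A, not C):
            ○ open, literals {A=false, C=false}.
  branch 2 (add (not (not A iff ((C implies A) implies not F)) implies not E)):
    (not (not A iff ((C implies A) implies not F)) implies not E): β-rule — branch into not not (not A iff ((C implies A) implies not F))  //  not E.
      branch 2.1 (add not not (not A iff ((C implies A) implies not F))):
        not not (not A iff ((C implies A) implies not F)): β-rule — branch into not A, ((C implies A) implies not F)  //  not not A, not ((C implies A) implies not F).
          branch 2.1.1 (add not A, ((C implies A) implies not F)):
            ((C implies A) implies not F): β-rule — branch into not (C implies A)  //  not F.
              branch 2.1.1.1 (add not (C implies A)):
                not (C implies A): α-rule — add C, not A.
                ○ open, literals {A=false, C=true}.
              branch 2.1.1.2 (add not F):
                ○ open, literals {A=false, F=false}.
          branch 2.1.2 (add not not A, not ((C implies A) implies not F)):
            not ((C implies A) implies not F): α-rule — add (C implies A), not not F.
            (C implies A): β-rule — branch into not C  //  A.
              branch 2.1.2.1 (add not C):
                ○ open, literals {A=true, C=false, F=true}.
              branch 2.1.2.2 (add A):
                ○ open, literals {A=true, F=true}.
      branch 2.2 (add not E):
        ○ open, literals {E=false}.
1 branch closed, 7 open.
Each open branch fixes some atoms; the unmentioned ones are free. Counting distinct full assignments: branch {A=true, C=true} (E, D, B, F) contributes 16 new; branch {A=false, C=false} (E, D, B, F) contributes 16 new; branch {A=false, C=true} (E, D, B, F) contributes 16 new; branch {A=false, F=false} (E, D, B, C) contributes 0 new; branch {A=true, C=false, F=true} (E, D, B) contributes 8 new; branch {A=true, F=true} (E, D, B, C) contributes 0 new; branch {E=false} (D, A, B, F, C) contributes 4 new. Total: 60.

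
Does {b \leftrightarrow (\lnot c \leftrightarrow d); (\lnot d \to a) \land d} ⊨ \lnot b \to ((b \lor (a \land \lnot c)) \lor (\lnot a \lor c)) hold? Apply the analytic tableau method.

Yes

Initial set: {T (b \leftrightarrow (\lnot c \leftrightarrow d)); T ((\lnot d \to a) \land d); F (\lnot b \to ((b \lor (a \land \lnot c)) \lor (\lnot a \lor c)))}.
T ((\lnot d \to a) \land d): α-rule — add T (\lnot d \to a), T d.
F (\lnot b \to ((b \lor (a \land \lnot c)) \lor (\lnot a \lor c))): α-rule — add T \lnot b, F ((b \lor (a \land \lnot c)) \lor (\lnot a \lor c)).
F ((b \lor (a \land \lnot c)) \lor (\lnot a \lor c)): α-rule — add F (b \lor (a \land \lnot c)), F (\lnot a \lor c).
F (b \lor (a \land \lnot c)): α-rule — add F b, F (a \land \lnot c).
F (\lnot a \lor c): α-rule — add F \lnot a, F c.
T (b \leftrightarrow (\lnot c \leftrightarrow d)): β-rule — branch into T b, T (\lnot c \leftrightarrow d)  //  F b, F (\lnot c \leftrightarrow d).
  branch 1 (add T b, T (\lnot c \leftrightarrow d)):
    × closes — contains both b and \lnot b.
  branch 2 (add F b, F (\lnot c \leftrightarrow d)):
    T (\lnot d \to a): β-rule — branch into F \lnot d  //  T a.
      branch 2.1 (add F \lnot d):
        F (a \land \lnot c): β-rule — branch into F a  //  F \lnot c.
          branch 2.1.1 (add F a):
            × closes — contains both a and \lnot a.
          branch 2.1.2 (add F \lnot c):
            × closes — contains both c and \lnot c.
      branch 2.2 (add T a):
        F (a \land \lnot c): β-rule — branch into F a  //  F \lnot c.
          branch 2.2.1 (add F a):
            × closes — contains both a and \lnot a.
          branch 2.2.2 (add F \lnot c):
            × closes — contains both c and \lnot c.
All 5 branches close.
Every branch closed, so the premises entail the conclusion.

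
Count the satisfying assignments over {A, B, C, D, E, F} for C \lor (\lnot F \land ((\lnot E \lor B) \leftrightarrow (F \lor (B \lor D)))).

44

Initial set: {(C \lor (\lnot F \land ((\lnot E \lor B) \leftrightarrow (F \lor (B \lor D)))))}.
(C \lor (\lnot F \land ((\lnot E \lor B) \leftrightarrow (F \lor (B \lor D))))): β-rule — branch into C  //  (\lnot F \land ((\lnot E \lor B) \leftrightarrow (F \lor (B \lor D)))).
  branch 1 (add C):
    ○ open, literals {C=T}.
  branch 2 (add (\lnot F \land ((\lnot E \lor B) \leftrightarrow (F \lor (B \lor D))))):
    (\lnot F \land ((\lnot E \lor B) \leftrightarrow (F \lor (B \lor D)))): α-rule — add \lnot F, ((\lnot E \lor B) \leftrightarrow (F \lor (B \lor D))).
    ((\lnot E \lor B) \leftrightarrow (F \lor (B \lor D))): β-rule — branch into (\lnot E \lor B), (F \lor (B \lor D))  //  \lnot (\lnot E \lor B), \lnot (F \lor (B \lor D)).
      branch 2.1 (add (\lnot E \lor B), (F \lor (B \lor D))):
        (\lnot E \lor B): β-rule — branch into \lnot E  //  B.
          branch 2.1.1 (add \lnot E):
            (F \lor (B \lor D)): β-rule — branch into F  //  (B \lor D).
              branch 2.1.1.1 (add F):
                × closes — contains both F and \lnot F.
              branch 2.1.1.2 (add (B \lor D)):
                (B \lor D): β-rule — branch into B  //  D.
                  branch 2.1.1.2.1 (add B):
                    ○ open, literals {B=T, E=F, F=F}.
                  branch 2.1.1.2.2 (add D):
                    ○ open, literals {D=T, E=F, F=F}.
          branch 2.1.2 (add B):
            (F \lor (B \lor D)): β-rule — branch into F  //  (B \lor D).
              branch 2.1.2.1 (add F):
                × closes — contains both F and \lnot F.
              branch 2.1.2.2 (add (B \lor D)):
                (B \lor D): β-rule — branch into B  //  D.
                  branch 2.1.2.2.1 (add B):
                    ○ open, literals {B=T, F=F}.
                  branch 2.1.2.2.2 (add D):
                    ○ open, literals {B=T, D=T, F=F}.
      branch 2.2 (add \lnot (\lnot E \lor B), \lnot (F \lor (B \lor D))):
        \lnot (\lnot E \lor B): α-rule — add \lnot \lnot E, \lnot B.
        \lnot (F \lor (B \lor D)): α-rule — add \lnot F, \lnot (B \lor D).
        \lnot (B \lor D): α-rule — add \lnot B, \lnot D.
        ○ open, literals {B=F, D=F, E=T, F=F}.
2 branches closed, 6 open.
Each open branch fixes some atoms; the unmentioned ones are free. Counting distinct full assignments: branch {C=T} (A, B, D, E, F) contributes 32 new; branch {B=T, E=F, F=F} (A, C, D) contributes 4 new; branch {D=T, E=F, F=F} (A, B, C) contributes 2 new; branch {B=T, F=F} (A, C, D, E) contributes 4 new; branch {B=T, D=T, F=F} (A, C, E) contributes 0 new; branch {B=F, D=F, E=T, F=F} (A, C) contributes 2 new. Total: 44.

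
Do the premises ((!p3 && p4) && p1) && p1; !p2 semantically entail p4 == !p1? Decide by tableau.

Initial set: {T (((!p3 && p4) && p1) && p1); T !p2; F (p4 == !p1)}.
T (((!p3 && p4) && p1) && p1): α-rule — add T ((!p3 && p4) && p1), T p1.
T ((!p3 && p4) && p1): α-rule — add T (!p3 && p4), T p1.
T (!p3 && p4): α-rule — add T !p3, T p4.
F (p4 == !p1): β-rule — branch into T p4, F !p1  //  F p4, T !p1.
  branch 1 (add T p4, F !p1):
    ○ open, literals {p1=1, p2=0, p3=0, p4=1}.
  branch 2 (add F p4, T !p1):
    × closes — contains both p4 and !p4.
1 branch closed, 1 open.
An open branch gives a countermodel: p1=1, p2=0, p3=0, p4=1 (unmentioned atoms arbitrary); the premises hold there but the conclusion fails.

No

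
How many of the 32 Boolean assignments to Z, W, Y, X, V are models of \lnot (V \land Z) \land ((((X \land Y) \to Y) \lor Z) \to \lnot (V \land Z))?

24

Initial set: {(\lnot (V \land Z) \land ((((X \land Y) \to Y) \lor Z) \to \lnot (V \land Z)))}.
(\lnot (V \land Z) \land ((((X \land Y) \to Y) \lor Z) \to \lnot (V \land Z))): α-rule — add \lnot (V \land Z), ((((X \land Y) \to Y) \lor Z) \to \lnot (V \land Z)).
\lnot (V \land Z): β-rule — branch into \lnot V  //  \lnot Z.
  branch 1 (add \lnot V):
    ((((X \land Y) \to Y) \lor Z) \to \lnot (V \land Z)): β-rule — branch into \lnot (((X \land Y) \to Y) \lor Z)  //  \lnot (V \land Z).
      branch 1.1 (add \lnot (((X \land Y) \to Y) \lor Z)):
        \lnot (((X \land Y) \to Y) \lor Z): α-rule — add \lnot ((X \land Y) \to Y), \lnot Z.
        \lnot ((X \land Y) \to Y): α-rule — add (X \land Y), \lnot Y.
        (X \land Y): α-rule — add X, Y.
        × closes — contains both Y and \lnot Y.
      branch 1.2 (add \lnot (V \land Z)):
        \lnot (V \land Z): β-rule — branch into \lnot V  //  \lnot Z.
          branch 1.2.1 (add \lnot V):
            ○ open, literals {V=false}.
          branch 1.2.2 (add \lnot Z):
            ○ open, literals {V=false, Z=false}.
  branch 2 (add \lnot Z):
    ((((X \land Y) \to Y) \lor Z) \to \lnot (V \land Z)): β-rule — branch into \lnot (((X \land Y) \to Y) \lor Z)  //  \lnot (V \land Z).
      branch 2.1 (add \lnot (((X \land Y) \to Y) \lor Z)):
        \lnot (((X \land Y) \to Y) \lor Z): α-rule — add \lnot ((X \land Y) \to Y), \lnot Z.
        \lnot ((X \land Y) \to Y): α-rule — add (X \land Y), \lnot Y.
        (X \land Y): α-rule — add X, Y.
        × closes — contains both Y and \lnot Y.
      branch 2.2 (add \lnot (V \land Z)):
        \lnot (V \land Z): β-rule — branch into \lnot V  //  \lnot Z.
          branch 2.2.1 (add \lnot V):
            ○ open, literals {V=false, Z=false}.
          branch 2.2.2 (add \lnot Z):
            ○ open, literals {Z=false}.
2 branches closed, 4 open.
Each open branch fixes some atoms; the unmentioned ones are free. Counting distinct full assignments: branch {V=false} (Z, W, Y, X) contributes 16 new; branch {V=false, Z=false} (W, Y, X) contributes 0 new; branch {V=false, Z=false} (W, Y, X) contributes 0 new; branch {Z=false} (W, Y, X, V) contributes 8 new. Total: 24.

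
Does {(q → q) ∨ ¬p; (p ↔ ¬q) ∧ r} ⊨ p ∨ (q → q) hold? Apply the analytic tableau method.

Yes

Initial set: {((q → q) ∨ ¬p); ((p ↔ ¬q) ∧ r); ¬(p ∨ (q → q))}.
((p ↔ ¬q) ∧ r): α-rule — add (p ↔ ¬q), r.
¬(p ∨ (q → q)): α-rule — add ¬p, ¬(q → q).
¬(q → q): α-rule — add q, ¬q.
× closes — contains both q and ¬q.
All 1 branch closes.
Every branch closed, so the premises entail the conclusion.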